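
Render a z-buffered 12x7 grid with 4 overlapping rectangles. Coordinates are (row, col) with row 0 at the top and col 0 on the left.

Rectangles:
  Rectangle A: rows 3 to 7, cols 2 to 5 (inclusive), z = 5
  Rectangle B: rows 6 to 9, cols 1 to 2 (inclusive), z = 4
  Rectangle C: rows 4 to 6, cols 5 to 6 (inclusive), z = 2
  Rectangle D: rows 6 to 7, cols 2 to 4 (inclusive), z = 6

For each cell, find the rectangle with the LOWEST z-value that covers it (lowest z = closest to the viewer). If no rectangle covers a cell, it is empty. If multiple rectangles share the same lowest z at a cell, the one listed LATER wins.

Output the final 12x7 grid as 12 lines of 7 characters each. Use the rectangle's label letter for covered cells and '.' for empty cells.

.......
.......
.......
..AAAA.
..AAACC
..AAACC
.BBAACC
.BBAAA.
.BB....
.BB....
.......
.......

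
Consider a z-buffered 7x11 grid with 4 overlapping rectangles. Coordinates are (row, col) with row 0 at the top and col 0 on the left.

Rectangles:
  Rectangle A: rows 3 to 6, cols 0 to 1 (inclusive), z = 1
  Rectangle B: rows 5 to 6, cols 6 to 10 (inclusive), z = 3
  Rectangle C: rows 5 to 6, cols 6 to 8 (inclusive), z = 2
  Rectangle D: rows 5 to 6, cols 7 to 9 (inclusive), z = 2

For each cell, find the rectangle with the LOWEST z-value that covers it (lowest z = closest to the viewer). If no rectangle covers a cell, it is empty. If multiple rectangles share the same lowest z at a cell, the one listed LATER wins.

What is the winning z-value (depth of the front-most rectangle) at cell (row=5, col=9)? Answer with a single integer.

Check cell (5,9):
  A: rows 3-6 cols 0-1 -> outside (col miss)
  B: rows 5-6 cols 6-10 z=3 -> covers; best now B (z=3)
  C: rows 5-6 cols 6-8 -> outside (col miss)
  D: rows 5-6 cols 7-9 z=2 -> covers; best now D (z=2)
Winner: D at z=2

Answer: 2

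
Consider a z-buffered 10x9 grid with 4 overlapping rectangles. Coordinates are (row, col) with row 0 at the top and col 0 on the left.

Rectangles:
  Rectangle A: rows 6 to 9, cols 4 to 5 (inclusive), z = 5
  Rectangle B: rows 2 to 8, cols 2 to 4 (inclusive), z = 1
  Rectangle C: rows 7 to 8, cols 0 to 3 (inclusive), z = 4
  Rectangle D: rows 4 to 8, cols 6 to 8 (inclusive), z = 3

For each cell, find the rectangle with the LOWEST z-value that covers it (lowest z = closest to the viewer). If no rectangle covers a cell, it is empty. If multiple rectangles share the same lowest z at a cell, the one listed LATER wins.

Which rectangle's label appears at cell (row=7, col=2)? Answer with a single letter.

Check cell (7,2):
  A: rows 6-9 cols 4-5 -> outside (col miss)
  B: rows 2-8 cols 2-4 z=1 -> covers; best now B (z=1)
  C: rows 7-8 cols 0-3 z=4 -> covers; best now B (z=1)
  D: rows 4-8 cols 6-8 -> outside (col miss)
Winner: B at z=1

Answer: B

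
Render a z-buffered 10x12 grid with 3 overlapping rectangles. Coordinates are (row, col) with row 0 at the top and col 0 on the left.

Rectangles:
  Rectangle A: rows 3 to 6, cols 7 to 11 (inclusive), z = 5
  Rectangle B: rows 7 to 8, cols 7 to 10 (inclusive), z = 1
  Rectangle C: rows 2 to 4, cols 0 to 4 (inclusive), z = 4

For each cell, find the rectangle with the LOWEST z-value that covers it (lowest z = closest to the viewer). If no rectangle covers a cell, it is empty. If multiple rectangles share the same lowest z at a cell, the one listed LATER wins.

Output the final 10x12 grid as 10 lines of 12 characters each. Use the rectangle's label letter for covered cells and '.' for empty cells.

............
............
CCCCC.......
CCCCC..AAAAA
CCCCC..AAAAA
.......AAAAA
.......AAAAA
.......BBBB.
.......BBBB.
............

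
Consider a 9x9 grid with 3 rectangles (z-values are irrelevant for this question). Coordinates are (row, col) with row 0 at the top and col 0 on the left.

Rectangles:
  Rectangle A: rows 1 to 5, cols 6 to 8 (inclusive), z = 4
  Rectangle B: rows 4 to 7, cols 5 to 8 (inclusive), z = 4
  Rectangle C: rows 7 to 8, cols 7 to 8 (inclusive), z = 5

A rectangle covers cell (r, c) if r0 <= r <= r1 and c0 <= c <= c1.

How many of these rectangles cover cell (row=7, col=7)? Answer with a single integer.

Answer: 2

Derivation:
Check cell (7,7):
  A: rows 1-5 cols 6-8 -> outside (row miss)
  B: rows 4-7 cols 5-8 -> covers
  C: rows 7-8 cols 7-8 -> covers
Count covering = 2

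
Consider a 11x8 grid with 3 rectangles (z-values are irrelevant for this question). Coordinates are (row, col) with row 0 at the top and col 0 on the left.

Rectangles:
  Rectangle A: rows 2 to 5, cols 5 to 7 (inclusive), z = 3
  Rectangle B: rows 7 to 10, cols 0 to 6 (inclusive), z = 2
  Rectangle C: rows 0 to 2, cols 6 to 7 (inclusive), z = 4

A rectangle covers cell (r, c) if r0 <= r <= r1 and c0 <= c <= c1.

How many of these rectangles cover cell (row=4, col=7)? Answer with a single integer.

Check cell (4,7):
  A: rows 2-5 cols 5-7 -> covers
  B: rows 7-10 cols 0-6 -> outside (row miss)
  C: rows 0-2 cols 6-7 -> outside (row miss)
Count covering = 1

Answer: 1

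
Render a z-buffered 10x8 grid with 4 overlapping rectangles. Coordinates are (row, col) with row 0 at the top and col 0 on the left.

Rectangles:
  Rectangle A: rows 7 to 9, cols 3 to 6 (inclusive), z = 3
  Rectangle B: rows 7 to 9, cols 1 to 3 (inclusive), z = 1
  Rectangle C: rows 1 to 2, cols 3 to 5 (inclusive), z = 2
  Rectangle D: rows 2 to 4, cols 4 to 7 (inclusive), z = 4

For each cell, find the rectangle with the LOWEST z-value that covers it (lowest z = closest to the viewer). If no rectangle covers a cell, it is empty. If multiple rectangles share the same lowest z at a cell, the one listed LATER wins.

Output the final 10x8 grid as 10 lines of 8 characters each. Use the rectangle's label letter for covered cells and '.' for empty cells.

........
...CCC..
...CCCDD
....DDDD
....DDDD
........
........
.BBBAAA.
.BBBAAA.
.BBBAAA.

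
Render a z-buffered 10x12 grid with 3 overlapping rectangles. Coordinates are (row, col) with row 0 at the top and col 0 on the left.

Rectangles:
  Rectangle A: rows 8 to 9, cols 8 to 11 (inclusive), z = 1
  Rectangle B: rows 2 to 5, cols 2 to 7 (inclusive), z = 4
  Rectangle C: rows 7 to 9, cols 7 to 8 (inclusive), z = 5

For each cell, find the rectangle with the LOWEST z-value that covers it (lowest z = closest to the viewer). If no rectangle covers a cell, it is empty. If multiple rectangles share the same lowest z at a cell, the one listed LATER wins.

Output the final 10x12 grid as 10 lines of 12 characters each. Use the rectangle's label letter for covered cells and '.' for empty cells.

............
............
..BBBBBB....
..BBBBBB....
..BBBBBB....
..BBBBBB....
............
.......CC...
.......CAAAA
.......CAAAA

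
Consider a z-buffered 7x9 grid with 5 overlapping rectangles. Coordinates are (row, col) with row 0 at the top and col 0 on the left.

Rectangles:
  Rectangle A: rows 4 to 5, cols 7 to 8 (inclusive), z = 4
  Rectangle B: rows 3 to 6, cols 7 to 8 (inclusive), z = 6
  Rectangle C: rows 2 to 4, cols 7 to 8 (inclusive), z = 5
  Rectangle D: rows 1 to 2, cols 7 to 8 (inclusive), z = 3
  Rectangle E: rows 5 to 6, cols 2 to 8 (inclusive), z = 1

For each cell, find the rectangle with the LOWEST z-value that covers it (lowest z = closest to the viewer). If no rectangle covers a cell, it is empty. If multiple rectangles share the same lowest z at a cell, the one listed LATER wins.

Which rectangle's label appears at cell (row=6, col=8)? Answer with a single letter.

Check cell (6,8):
  A: rows 4-5 cols 7-8 -> outside (row miss)
  B: rows 3-6 cols 7-8 z=6 -> covers; best now B (z=6)
  C: rows 2-4 cols 7-8 -> outside (row miss)
  D: rows 1-2 cols 7-8 -> outside (row miss)
  E: rows 5-6 cols 2-8 z=1 -> covers; best now E (z=1)
Winner: E at z=1

Answer: E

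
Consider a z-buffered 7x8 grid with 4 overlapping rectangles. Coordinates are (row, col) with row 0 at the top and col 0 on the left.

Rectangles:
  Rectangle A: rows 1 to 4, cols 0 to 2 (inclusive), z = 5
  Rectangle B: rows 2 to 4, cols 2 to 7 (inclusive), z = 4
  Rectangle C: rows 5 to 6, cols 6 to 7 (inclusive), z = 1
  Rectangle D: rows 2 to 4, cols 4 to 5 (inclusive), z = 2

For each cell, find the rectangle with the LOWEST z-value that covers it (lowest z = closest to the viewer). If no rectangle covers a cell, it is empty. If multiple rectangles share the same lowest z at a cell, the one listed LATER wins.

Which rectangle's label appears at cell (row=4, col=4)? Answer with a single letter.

Check cell (4,4):
  A: rows 1-4 cols 0-2 -> outside (col miss)
  B: rows 2-4 cols 2-7 z=4 -> covers; best now B (z=4)
  C: rows 5-6 cols 6-7 -> outside (row miss)
  D: rows 2-4 cols 4-5 z=2 -> covers; best now D (z=2)
Winner: D at z=2

Answer: D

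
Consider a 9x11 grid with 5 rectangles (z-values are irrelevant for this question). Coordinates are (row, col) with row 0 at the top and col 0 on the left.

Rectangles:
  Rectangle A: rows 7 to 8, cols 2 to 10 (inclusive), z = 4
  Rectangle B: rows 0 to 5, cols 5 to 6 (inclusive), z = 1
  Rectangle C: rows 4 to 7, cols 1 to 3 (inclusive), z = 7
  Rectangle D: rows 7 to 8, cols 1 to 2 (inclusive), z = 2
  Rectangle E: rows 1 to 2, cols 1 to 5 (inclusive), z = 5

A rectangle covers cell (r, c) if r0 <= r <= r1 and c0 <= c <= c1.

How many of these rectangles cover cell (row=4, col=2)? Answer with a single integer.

Answer: 1

Derivation:
Check cell (4,2):
  A: rows 7-8 cols 2-10 -> outside (row miss)
  B: rows 0-5 cols 5-6 -> outside (col miss)
  C: rows 4-7 cols 1-3 -> covers
  D: rows 7-8 cols 1-2 -> outside (row miss)
  E: rows 1-2 cols 1-5 -> outside (row miss)
Count covering = 1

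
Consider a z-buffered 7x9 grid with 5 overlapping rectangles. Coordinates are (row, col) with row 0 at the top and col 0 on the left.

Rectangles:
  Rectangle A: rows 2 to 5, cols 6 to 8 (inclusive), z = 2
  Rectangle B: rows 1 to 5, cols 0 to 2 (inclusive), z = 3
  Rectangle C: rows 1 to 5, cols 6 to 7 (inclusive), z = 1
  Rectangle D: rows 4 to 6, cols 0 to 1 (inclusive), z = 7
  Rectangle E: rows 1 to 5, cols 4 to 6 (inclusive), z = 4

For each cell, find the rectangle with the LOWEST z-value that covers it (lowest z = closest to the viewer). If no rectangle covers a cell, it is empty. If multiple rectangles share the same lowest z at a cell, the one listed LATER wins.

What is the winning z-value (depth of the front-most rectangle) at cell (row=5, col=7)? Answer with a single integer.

Check cell (5,7):
  A: rows 2-5 cols 6-8 z=2 -> covers; best now A (z=2)
  B: rows 1-5 cols 0-2 -> outside (col miss)
  C: rows 1-5 cols 6-7 z=1 -> covers; best now C (z=1)
  D: rows 4-6 cols 0-1 -> outside (col miss)
  E: rows 1-5 cols 4-6 -> outside (col miss)
Winner: C at z=1

Answer: 1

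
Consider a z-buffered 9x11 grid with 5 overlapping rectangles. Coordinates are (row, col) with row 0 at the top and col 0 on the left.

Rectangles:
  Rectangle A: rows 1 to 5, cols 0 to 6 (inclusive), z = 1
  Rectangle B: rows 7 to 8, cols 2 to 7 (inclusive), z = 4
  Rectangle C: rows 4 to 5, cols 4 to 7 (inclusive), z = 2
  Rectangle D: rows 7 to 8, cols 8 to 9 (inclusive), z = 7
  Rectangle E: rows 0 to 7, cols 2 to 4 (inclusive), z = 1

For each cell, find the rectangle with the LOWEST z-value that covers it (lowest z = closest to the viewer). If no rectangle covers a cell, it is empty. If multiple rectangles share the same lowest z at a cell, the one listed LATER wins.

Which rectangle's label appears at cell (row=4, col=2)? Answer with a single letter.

Check cell (4,2):
  A: rows 1-5 cols 0-6 z=1 -> covers; best now A (z=1)
  B: rows 7-8 cols 2-7 -> outside (row miss)
  C: rows 4-5 cols 4-7 -> outside (col miss)
  D: rows 7-8 cols 8-9 -> outside (row miss)
  E: rows 0-7 cols 2-4 z=1 -> covers; best now E (z=1)
Winner: E at z=1

Answer: E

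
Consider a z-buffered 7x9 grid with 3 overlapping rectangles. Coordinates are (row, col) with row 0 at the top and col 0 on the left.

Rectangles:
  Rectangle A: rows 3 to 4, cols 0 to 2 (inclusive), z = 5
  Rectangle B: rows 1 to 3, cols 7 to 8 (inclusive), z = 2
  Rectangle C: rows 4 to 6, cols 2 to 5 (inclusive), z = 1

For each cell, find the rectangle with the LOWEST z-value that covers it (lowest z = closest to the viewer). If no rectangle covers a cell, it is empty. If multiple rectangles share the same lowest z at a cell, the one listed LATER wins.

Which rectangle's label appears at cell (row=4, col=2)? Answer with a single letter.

Check cell (4,2):
  A: rows 3-4 cols 0-2 z=5 -> covers; best now A (z=5)
  B: rows 1-3 cols 7-8 -> outside (row miss)
  C: rows 4-6 cols 2-5 z=1 -> covers; best now C (z=1)
Winner: C at z=1

Answer: C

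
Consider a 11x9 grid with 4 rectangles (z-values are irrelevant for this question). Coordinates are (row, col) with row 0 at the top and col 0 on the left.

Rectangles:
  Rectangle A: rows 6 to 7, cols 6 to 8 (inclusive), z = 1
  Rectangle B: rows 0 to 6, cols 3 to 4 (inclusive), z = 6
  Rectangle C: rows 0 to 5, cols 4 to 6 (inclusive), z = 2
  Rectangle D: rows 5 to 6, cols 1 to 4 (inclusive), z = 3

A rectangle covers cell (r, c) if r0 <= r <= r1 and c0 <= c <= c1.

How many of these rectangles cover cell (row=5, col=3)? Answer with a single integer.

Answer: 2

Derivation:
Check cell (5,3):
  A: rows 6-7 cols 6-8 -> outside (row miss)
  B: rows 0-6 cols 3-4 -> covers
  C: rows 0-5 cols 4-6 -> outside (col miss)
  D: rows 5-6 cols 1-4 -> covers
Count covering = 2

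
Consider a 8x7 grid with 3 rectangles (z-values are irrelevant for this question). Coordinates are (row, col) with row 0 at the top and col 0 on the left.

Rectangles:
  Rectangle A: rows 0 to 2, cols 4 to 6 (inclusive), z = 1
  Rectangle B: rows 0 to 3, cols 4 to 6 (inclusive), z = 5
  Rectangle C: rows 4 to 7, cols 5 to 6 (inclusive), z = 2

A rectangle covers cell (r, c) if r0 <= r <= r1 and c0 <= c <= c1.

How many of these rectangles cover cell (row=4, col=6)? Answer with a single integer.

Check cell (4,6):
  A: rows 0-2 cols 4-6 -> outside (row miss)
  B: rows 0-3 cols 4-6 -> outside (row miss)
  C: rows 4-7 cols 5-6 -> covers
Count covering = 1

Answer: 1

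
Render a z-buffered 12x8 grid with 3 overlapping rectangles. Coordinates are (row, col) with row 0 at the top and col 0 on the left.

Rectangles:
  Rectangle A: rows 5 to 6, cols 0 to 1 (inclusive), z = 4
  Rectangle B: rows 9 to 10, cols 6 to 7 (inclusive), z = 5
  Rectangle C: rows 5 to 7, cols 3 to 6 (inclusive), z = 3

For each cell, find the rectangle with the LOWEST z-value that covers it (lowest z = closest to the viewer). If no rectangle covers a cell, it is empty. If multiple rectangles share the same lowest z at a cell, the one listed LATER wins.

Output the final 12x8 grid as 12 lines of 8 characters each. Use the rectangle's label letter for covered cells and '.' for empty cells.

........
........
........
........
........
AA.CCCC.
AA.CCCC.
...CCCC.
........
......BB
......BB
........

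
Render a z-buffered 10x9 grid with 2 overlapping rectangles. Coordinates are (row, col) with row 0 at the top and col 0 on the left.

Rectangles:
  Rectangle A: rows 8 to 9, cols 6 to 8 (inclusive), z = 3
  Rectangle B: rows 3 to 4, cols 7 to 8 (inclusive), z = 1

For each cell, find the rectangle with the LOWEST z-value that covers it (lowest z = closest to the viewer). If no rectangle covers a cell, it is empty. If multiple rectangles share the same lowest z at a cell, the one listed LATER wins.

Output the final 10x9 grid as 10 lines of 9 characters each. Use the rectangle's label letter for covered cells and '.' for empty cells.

.........
.........
.........
.......BB
.......BB
.........
.........
.........
......AAA
......AAA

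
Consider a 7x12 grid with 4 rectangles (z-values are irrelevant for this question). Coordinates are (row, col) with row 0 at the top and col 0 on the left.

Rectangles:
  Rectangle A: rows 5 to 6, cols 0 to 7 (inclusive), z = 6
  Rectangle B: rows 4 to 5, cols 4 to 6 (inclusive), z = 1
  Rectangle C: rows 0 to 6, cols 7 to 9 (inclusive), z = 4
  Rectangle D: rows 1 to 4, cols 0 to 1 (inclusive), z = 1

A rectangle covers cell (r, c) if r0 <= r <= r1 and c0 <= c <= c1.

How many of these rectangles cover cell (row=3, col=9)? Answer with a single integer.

Check cell (3,9):
  A: rows 5-6 cols 0-7 -> outside (row miss)
  B: rows 4-5 cols 4-6 -> outside (row miss)
  C: rows 0-6 cols 7-9 -> covers
  D: rows 1-4 cols 0-1 -> outside (col miss)
Count covering = 1

Answer: 1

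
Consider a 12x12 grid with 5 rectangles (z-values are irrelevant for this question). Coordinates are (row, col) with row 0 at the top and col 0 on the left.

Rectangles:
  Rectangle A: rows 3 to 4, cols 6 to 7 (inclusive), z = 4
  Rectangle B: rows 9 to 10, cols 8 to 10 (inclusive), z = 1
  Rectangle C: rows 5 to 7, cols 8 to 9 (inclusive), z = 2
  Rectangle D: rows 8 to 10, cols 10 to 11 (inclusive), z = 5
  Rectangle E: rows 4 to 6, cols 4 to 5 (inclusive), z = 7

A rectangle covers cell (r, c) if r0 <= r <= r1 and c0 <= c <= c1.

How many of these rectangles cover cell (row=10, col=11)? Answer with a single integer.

Check cell (10,11):
  A: rows 3-4 cols 6-7 -> outside (row miss)
  B: rows 9-10 cols 8-10 -> outside (col miss)
  C: rows 5-7 cols 8-9 -> outside (row miss)
  D: rows 8-10 cols 10-11 -> covers
  E: rows 4-6 cols 4-5 -> outside (row miss)
Count covering = 1

Answer: 1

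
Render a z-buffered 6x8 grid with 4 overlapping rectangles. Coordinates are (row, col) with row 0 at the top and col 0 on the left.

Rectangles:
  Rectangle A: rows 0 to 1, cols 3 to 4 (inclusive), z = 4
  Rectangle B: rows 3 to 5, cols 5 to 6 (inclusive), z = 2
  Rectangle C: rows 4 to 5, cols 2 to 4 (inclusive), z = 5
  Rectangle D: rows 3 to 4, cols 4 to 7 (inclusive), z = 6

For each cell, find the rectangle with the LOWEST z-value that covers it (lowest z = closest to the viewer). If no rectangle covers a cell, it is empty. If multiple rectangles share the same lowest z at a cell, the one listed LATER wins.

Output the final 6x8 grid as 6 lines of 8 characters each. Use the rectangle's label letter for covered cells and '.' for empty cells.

...AA...
...AA...
........
....DBBD
..CCCBBD
..CCCBB.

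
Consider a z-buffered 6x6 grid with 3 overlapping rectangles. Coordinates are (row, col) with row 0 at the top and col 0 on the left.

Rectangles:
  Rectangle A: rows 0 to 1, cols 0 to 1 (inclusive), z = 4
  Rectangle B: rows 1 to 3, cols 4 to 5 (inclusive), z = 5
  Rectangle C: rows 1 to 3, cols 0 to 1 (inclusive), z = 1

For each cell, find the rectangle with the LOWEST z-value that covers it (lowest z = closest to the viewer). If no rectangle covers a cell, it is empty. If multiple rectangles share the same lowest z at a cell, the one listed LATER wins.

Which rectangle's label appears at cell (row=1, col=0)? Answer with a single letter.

Check cell (1,0):
  A: rows 0-1 cols 0-1 z=4 -> covers; best now A (z=4)
  B: rows 1-3 cols 4-5 -> outside (col miss)
  C: rows 1-3 cols 0-1 z=1 -> covers; best now C (z=1)
Winner: C at z=1

Answer: C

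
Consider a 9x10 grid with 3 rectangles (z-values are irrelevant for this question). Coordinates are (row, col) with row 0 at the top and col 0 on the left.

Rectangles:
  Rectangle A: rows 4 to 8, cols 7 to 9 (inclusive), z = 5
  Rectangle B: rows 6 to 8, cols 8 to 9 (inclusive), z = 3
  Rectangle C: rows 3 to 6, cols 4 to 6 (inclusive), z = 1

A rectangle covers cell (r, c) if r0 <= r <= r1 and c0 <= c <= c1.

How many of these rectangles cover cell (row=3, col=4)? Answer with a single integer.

Check cell (3,4):
  A: rows 4-8 cols 7-9 -> outside (row miss)
  B: rows 6-8 cols 8-9 -> outside (row miss)
  C: rows 3-6 cols 4-6 -> covers
Count covering = 1

Answer: 1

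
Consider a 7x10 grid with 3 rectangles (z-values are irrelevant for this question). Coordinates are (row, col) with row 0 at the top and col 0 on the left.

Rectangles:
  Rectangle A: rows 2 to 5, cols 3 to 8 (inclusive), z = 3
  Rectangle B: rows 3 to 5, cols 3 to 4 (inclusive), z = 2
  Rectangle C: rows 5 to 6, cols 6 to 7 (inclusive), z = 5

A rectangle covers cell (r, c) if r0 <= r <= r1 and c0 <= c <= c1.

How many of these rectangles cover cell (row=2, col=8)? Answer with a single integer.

Answer: 1

Derivation:
Check cell (2,8):
  A: rows 2-5 cols 3-8 -> covers
  B: rows 3-5 cols 3-4 -> outside (row miss)
  C: rows 5-6 cols 6-7 -> outside (row miss)
Count covering = 1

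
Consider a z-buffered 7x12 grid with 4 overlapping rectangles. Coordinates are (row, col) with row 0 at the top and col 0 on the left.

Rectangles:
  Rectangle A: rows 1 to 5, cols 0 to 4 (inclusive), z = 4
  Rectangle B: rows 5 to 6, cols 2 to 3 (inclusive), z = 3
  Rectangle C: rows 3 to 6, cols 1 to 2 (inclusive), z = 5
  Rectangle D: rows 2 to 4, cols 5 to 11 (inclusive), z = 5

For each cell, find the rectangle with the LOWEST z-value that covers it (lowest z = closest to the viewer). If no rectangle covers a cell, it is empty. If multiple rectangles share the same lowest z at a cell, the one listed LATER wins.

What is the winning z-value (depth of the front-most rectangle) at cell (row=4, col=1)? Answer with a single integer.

Check cell (4,1):
  A: rows 1-5 cols 0-4 z=4 -> covers; best now A (z=4)
  B: rows 5-6 cols 2-3 -> outside (row miss)
  C: rows 3-6 cols 1-2 z=5 -> covers; best now A (z=4)
  D: rows 2-4 cols 5-11 -> outside (col miss)
Winner: A at z=4

Answer: 4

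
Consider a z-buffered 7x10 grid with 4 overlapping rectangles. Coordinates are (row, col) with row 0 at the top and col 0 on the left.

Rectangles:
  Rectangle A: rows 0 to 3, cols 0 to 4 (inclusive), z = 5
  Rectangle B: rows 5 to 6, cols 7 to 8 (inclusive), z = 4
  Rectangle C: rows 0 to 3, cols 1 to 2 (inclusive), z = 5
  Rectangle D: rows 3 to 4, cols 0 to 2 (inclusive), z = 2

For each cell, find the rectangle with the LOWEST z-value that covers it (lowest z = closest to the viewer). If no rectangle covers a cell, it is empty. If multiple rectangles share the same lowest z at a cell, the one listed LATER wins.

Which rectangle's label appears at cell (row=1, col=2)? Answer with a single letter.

Answer: C

Derivation:
Check cell (1,2):
  A: rows 0-3 cols 0-4 z=5 -> covers; best now A (z=5)
  B: rows 5-6 cols 7-8 -> outside (row miss)
  C: rows 0-3 cols 1-2 z=5 -> covers; best now C (z=5)
  D: rows 3-4 cols 0-2 -> outside (row miss)
Winner: C at z=5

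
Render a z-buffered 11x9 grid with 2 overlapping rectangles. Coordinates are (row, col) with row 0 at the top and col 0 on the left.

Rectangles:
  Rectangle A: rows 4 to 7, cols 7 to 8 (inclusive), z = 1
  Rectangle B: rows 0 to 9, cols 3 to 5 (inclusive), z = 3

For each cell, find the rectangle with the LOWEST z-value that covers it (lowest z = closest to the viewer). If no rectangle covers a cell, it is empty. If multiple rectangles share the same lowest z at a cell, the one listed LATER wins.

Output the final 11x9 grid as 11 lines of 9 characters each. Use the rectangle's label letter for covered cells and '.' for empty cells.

...BBB...
...BBB...
...BBB...
...BBB...
...BBB.AA
...BBB.AA
...BBB.AA
...BBB.AA
...BBB...
...BBB...
.........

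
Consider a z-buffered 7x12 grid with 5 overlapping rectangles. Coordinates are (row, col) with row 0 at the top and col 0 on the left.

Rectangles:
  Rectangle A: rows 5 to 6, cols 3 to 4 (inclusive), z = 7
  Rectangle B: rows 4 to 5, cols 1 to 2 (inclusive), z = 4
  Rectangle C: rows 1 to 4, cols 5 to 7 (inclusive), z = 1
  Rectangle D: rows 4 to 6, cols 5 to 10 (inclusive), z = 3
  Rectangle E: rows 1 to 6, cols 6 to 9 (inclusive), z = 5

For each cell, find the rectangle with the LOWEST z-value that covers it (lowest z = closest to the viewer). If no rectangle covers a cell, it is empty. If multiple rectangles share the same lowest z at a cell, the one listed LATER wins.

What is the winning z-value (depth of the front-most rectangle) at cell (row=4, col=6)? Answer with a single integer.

Answer: 1

Derivation:
Check cell (4,6):
  A: rows 5-6 cols 3-4 -> outside (row miss)
  B: rows 4-5 cols 1-2 -> outside (col miss)
  C: rows 1-4 cols 5-7 z=1 -> covers; best now C (z=1)
  D: rows 4-6 cols 5-10 z=3 -> covers; best now C (z=1)
  E: rows 1-6 cols 6-9 z=5 -> covers; best now C (z=1)
Winner: C at z=1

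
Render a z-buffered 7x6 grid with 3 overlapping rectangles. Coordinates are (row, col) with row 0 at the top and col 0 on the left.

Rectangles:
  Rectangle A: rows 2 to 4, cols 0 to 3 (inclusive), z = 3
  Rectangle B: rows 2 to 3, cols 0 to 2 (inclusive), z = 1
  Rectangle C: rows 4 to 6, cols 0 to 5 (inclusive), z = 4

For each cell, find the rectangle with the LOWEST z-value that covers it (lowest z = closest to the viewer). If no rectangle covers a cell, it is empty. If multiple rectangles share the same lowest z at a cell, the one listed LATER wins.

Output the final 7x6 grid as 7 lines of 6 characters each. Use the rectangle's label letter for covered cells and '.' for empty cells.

......
......
BBBA..
BBBA..
AAAACC
CCCCCC
CCCCCC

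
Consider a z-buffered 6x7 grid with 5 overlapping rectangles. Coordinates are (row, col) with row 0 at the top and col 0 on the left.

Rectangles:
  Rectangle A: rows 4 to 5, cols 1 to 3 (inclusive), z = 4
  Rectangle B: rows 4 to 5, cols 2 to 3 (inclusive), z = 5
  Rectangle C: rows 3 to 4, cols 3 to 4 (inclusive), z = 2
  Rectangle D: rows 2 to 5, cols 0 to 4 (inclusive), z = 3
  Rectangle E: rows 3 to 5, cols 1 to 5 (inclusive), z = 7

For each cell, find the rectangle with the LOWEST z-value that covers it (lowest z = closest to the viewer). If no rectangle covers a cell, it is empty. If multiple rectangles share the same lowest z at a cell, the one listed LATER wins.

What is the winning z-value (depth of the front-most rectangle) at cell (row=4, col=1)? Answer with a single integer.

Check cell (4,1):
  A: rows 4-5 cols 1-3 z=4 -> covers; best now A (z=4)
  B: rows 4-5 cols 2-3 -> outside (col miss)
  C: rows 3-4 cols 3-4 -> outside (col miss)
  D: rows 2-5 cols 0-4 z=3 -> covers; best now D (z=3)
  E: rows 3-5 cols 1-5 z=7 -> covers; best now D (z=3)
Winner: D at z=3

Answer: 3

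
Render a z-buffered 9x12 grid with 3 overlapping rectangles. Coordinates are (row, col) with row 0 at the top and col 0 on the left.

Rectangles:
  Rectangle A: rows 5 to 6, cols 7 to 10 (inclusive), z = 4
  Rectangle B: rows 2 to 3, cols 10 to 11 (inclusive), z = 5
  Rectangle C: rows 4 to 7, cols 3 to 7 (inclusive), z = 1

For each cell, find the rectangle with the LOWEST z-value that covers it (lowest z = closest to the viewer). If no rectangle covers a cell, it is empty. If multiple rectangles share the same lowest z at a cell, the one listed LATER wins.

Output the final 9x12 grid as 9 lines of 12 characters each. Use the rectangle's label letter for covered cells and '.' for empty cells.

............
............
..........BB
..........BB
...CCCCC....
...CCCCCAAA.
...CCCCCAAA.
...CCCCC....
............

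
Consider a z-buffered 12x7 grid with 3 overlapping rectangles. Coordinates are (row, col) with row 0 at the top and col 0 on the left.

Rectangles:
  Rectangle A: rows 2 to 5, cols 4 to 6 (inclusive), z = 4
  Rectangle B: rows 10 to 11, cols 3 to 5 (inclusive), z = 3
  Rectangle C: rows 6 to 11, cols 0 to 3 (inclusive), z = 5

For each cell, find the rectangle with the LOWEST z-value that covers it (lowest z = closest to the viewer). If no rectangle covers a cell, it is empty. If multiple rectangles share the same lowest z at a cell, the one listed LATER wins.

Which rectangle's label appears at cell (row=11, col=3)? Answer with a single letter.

Check cell (11,3):
  A: rows 2-5 cols 4-6 -> outside (row miss)
  B: rows 10-11 cols 3-5 z=3 -> covers; best now B (z=3)
  C: rows 6-11 cols 0-3 z=5 -> covers; best now B (z=3)
Winner: B at z=3

Answer: B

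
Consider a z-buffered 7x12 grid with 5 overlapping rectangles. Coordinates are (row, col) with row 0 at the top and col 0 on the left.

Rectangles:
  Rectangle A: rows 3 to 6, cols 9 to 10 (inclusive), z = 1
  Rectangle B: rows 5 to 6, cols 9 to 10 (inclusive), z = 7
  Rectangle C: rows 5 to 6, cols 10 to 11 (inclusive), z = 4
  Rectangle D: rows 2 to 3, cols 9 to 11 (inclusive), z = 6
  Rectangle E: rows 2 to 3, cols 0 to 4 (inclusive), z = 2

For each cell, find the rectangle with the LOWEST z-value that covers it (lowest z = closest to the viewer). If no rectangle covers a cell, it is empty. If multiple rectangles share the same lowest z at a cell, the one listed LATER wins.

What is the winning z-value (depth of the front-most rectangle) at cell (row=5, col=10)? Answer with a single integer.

Check cell (5,10):
  A: rows 3-6 cols 9-10 z=1 -> covers; best now A (z=1)
  B: rows 5-6 cols 9-10 z=7 -> covers; best now A (z=1)
  C: rows 5-6 cols 10-11 z=4 -> covers; best now A (z=1)
  D: rows 2-3 cols 9-11 -> outside (row miss)
  E: rows 2-3 cols 0-4 -> outside (row miss)
Winner: A at z=1

Answer: 1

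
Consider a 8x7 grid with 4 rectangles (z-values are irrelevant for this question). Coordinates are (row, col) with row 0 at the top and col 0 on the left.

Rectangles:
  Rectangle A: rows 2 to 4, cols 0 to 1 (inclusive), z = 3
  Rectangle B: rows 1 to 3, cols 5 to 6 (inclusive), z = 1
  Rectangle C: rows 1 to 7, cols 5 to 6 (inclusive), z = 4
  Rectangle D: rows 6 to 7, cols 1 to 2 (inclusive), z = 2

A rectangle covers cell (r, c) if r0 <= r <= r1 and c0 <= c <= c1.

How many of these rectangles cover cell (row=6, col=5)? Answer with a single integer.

Answer: 1

Derivation:
Check cell (6,5):
  A: rows 2-4 cols 0-1 -> outside (row miss)
  B: rows 1-3 cols 5-6 -> outside (row miss)
  C: rows 1-7 cols 5-6 -> covers
  D: rows 6-7 cols 1-2 -> outside (col miss)
Count covering = 1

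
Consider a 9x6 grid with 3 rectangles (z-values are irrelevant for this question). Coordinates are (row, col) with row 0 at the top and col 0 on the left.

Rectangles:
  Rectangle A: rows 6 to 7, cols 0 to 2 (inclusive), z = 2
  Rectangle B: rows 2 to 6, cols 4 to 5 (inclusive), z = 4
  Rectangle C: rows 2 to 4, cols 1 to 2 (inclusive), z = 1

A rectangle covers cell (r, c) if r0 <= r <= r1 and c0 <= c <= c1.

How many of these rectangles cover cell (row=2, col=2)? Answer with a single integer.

Answer: 1

Derivation:
Check cell (2,2):
  A: rows 6-7 cols 0-2 -> outside (row miss)
  B: rows 2-6 cols 4-5 -> outside (col miss)
  C: rows 2-4 cols 1-2 -> covers
Count covering = 1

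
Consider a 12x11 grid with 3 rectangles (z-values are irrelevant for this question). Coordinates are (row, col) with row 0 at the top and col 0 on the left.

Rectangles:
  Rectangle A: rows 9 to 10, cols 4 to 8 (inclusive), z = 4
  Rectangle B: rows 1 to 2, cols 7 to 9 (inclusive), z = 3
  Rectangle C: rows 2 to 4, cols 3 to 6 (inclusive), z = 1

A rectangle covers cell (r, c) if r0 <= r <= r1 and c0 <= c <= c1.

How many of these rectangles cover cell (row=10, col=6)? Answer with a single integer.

Answer: 1

Derivation:
Check cell (10,6):
  A: rows 9-10 cols 4-8 -> covers
  B: rows 1-2 cols 7-9 -> outside (row miss)
  C: rows 2-4 cols 3-6 -> outside (row miss)
Count covering = 1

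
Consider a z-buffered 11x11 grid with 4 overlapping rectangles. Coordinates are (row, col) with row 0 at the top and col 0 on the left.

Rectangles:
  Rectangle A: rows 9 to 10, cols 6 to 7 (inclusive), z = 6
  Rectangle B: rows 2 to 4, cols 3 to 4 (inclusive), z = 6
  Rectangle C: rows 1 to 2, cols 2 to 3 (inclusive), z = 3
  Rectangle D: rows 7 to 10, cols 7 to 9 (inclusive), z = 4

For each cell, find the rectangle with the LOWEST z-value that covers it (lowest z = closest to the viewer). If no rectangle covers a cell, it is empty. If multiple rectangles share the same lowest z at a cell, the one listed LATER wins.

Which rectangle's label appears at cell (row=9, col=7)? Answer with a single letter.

Check cell (9,7):
  A: rows 9-10 cols 6-7 z=6 -> covers; best now A (z=6)
  B: rows 2-4 cols 3-4 -> outside (row miss)
  C: rows 1-2 cols 2-3 -> outside (row miss)
  D: rows 7-10 cols 7-9 z=4 -> covers; best now D (z=4)
Winner: D at z=4

Answer: D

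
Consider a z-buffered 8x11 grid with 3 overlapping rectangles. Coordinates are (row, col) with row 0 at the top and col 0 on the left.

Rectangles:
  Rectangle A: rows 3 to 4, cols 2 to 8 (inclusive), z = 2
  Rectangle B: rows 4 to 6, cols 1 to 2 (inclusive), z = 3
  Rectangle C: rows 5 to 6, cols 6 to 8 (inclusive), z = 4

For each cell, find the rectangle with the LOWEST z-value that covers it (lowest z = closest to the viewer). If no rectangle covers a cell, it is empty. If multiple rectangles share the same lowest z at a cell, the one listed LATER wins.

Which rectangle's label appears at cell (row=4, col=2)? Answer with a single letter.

Check cell (4,2):
  A: rows 3-4 cols 2-8 z=2 -> covers; best now A (z=2)
  B: rows 4-6 cols 1-2 z=3 -> covers; best now A (z=2)
  C: rows 5-6 cols 6-8 -> outside (row miss)
Winner: A at z=2

Answer: A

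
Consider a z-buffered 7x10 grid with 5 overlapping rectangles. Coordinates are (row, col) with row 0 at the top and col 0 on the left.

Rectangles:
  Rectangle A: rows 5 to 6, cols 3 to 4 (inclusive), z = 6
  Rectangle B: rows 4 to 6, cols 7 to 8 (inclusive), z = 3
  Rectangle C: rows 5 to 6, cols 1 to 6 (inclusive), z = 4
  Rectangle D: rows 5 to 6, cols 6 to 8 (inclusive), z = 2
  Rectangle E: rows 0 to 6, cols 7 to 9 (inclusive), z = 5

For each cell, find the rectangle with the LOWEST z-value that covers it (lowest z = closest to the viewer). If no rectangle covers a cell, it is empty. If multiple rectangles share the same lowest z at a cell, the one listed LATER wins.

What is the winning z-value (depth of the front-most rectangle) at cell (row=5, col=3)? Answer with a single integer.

Answer: 4

Derivation:
Check cell (5,3):
  A: rows 5-6 cols 3-4 z=6 -> covers; best now A (z=6)
  B: rows 4-6 cols 7-8 -> outside (col miss)
  C: rows 5-6 cols 1-6 z=4 -> covers; best now C (z=4)
  D: rows 5-6 cols 6-8 -> outside (col miss)
  E: rows 0-6 cols 7-9 -> outside (col miss)
Winner: C at z=4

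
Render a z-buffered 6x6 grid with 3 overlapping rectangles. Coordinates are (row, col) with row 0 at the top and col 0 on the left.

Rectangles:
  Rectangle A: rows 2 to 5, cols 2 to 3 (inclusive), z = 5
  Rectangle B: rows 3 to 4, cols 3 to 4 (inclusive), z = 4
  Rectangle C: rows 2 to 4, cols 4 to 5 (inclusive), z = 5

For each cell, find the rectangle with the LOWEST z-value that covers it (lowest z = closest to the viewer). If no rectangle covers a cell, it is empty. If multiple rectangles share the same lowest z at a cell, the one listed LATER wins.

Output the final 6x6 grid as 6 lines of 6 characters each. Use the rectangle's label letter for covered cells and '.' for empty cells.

......
......
..AACC
..ABBC
..ABBC
..AA..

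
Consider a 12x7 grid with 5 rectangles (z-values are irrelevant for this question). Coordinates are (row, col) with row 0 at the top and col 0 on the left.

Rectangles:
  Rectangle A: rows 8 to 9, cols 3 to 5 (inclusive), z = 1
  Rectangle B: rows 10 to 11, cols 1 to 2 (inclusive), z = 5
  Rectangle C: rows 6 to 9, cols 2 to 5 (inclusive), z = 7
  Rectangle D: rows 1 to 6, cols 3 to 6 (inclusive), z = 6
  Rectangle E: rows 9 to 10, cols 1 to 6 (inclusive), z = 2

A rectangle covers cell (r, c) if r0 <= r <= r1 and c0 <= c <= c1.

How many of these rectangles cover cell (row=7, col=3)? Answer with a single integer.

Check cell (7,3):
  A: rows 8-9 cols 3-5 -> outside (row miss)
  B: rows 10-11 cols 1-2 -> outside (row miss)
  C: rows 6-9 cols 2-5 -> covers
  D: rows 1-6 cols 3-6 -> outside (row miss)
  E: rows 9-10 cols 1-6 -> outside (row miss)
Count covering = 1

Answer: 1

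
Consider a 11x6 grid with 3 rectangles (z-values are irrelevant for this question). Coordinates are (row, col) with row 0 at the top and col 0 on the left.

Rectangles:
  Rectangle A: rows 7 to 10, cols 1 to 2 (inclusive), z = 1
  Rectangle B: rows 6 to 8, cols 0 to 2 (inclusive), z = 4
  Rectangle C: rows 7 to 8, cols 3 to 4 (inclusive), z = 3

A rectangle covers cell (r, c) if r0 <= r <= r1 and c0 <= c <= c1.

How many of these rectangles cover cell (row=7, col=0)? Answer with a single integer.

Check cell (7,0):
  A: rows 7-10 cols 1-2 -> outside (col miss)
  B: rows 6-8 cols 0-2 -> covers
  C: rows 7-8 cols 3-4 -> outside (col miss)
Count covering = 1

Answer: 1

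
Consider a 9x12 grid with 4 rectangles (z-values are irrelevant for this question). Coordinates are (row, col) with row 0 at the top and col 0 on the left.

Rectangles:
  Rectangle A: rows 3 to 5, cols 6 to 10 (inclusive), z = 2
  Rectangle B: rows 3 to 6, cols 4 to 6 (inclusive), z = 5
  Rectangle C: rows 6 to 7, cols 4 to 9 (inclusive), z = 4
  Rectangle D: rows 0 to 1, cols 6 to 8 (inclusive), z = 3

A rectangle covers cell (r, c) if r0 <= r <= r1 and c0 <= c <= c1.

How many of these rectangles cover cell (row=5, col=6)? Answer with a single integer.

Check cell (5,6):
  A: rows 3-5 cols 6-10 -> covers
  B: rows 3-6 cols 4-6 -> covers
  C: rows 6-7 cols 4-9 -> outside (row miss)
  D: rows 0-1 cols 6-8 -> outside (row miss)
Count covering = 2

Answer: 2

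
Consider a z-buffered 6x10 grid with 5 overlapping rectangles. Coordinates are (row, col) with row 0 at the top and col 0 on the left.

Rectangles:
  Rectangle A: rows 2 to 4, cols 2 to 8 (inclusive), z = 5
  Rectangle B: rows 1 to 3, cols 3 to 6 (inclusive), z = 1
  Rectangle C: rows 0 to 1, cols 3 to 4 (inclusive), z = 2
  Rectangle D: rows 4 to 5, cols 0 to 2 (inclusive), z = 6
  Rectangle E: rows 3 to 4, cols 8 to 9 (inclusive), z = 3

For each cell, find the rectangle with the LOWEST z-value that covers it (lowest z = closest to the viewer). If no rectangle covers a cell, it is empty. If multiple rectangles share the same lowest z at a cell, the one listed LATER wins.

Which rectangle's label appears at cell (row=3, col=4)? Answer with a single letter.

Answer: B

Derivation:
Check cell (3,4):
  A: rows 2-4 cols 2-8 z=5 -> covers; best now A (z=5)
  B: rows 1-3 cols 3-6 z=1 -> covers; best now B (z=1)
  C: rows 0-1 cols 3-4 -> outside (row miss)
  D: rows 4-5 cols 0-2 -> outside (row miss)
  E: rows 3-4 cols 8-9 -> outside (col miss)
Winner: B at z=1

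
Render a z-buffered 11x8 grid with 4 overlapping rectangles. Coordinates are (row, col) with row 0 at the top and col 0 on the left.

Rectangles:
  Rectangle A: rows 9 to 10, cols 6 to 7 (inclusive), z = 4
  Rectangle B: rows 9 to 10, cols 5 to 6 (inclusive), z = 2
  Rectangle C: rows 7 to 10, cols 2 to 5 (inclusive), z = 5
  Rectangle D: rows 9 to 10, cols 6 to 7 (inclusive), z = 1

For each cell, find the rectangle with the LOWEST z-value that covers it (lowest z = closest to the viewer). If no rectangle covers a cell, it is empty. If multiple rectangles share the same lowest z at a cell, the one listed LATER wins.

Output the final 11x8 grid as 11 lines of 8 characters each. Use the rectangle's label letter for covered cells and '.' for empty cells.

........
........
........
........
........
........
........
..CCCC..
..CCCC..
..CCCBDD
..CCCBDD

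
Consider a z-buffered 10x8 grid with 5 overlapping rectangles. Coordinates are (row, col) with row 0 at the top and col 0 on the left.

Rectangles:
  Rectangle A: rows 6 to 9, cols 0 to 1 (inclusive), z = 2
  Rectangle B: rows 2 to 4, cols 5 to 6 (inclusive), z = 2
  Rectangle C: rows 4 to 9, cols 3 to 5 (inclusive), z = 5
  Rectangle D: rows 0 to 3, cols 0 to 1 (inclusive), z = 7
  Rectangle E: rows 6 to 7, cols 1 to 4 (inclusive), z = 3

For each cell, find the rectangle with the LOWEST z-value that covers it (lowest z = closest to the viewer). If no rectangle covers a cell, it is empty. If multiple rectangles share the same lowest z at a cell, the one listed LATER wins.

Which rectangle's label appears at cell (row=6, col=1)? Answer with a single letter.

Check cell (6,1):
  A: rows 6-9 cols 0-1 z=2 -> covers; best now A (z=2)
  B: rows 2-4 cols 5-6 -> outside (row miss)
  C: rows 4-9 cols 3-5 -> outside (col miss)
  D: rows 0-3 cols 0-1 -> outside (row miss)
  E: rows 6-7 cols 1-4 z=3 -> covers; best now A (z=2)
Winner: A at z=2

Answer: A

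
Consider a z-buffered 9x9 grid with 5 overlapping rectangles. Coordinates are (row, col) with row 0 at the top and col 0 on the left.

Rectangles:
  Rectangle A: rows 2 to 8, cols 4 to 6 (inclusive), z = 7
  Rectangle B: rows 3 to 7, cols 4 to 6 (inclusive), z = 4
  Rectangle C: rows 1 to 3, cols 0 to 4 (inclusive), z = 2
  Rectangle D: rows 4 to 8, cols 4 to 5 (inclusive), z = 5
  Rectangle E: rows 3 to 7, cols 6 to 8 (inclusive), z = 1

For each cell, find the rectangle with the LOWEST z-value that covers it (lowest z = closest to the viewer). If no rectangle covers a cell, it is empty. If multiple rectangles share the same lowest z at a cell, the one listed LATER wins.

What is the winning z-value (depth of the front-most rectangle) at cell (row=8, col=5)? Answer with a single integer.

Check cell (8,5):
  A: rows 2-8 cols 4-6 z=7 -> covers; best now A (z=7)
  B: rows 3-7 cols 4-6 -> outside (row miss)
  C: rows 1-3 cols 0-4 -> outside (row miss)
  D: rows 4-8 cols 4-5 z=5 -> covers; best now D (z=5)
  E: rows 3-7 cols 6-8 -> outside (row miss)
Winner: D at z=5

Answer: 5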